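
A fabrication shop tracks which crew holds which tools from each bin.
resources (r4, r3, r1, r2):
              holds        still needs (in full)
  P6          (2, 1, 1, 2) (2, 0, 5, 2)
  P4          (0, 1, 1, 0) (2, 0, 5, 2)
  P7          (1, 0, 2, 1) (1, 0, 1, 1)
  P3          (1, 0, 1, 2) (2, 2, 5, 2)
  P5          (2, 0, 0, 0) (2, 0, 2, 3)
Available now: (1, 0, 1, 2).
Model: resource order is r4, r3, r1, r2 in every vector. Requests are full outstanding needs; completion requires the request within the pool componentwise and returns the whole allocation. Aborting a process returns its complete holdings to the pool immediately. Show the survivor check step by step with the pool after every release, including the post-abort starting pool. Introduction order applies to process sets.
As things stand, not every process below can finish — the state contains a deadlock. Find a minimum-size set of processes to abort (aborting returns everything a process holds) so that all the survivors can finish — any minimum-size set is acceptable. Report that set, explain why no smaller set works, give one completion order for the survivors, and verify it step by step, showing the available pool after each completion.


The answer: abort P6 and P3.
Key observation: the returned (3, 1, 2, 4) from P6 and P3 is what brings P4 — unrunnable before, under any order — into play at step 2.
No one abort is enough; case by case: P6 alone leaves P4 blocked (short on r1); P4 alone leaves P6 blocked (short on r1); P7 alone leaves P6 blocked (short on r1); P3 alone leaves P6 blocked (short on r1); P5 alone leaves P6 blocked (short on r1).
Survivors finish in the order: P7, P4, P5. Check, step by step (pool after the aborts first):
  pool = (4, 1, 3, 6)
  P7 needs (1, 0, 1, 1) <= (4, 1, 3, 6) -> finishes; pool += (1, 0, 2, 1) = (5, 1, 5, 7)
  P4 needs (2, 0, 5, 2) <= (5, 1, 5, 7) -> finishes; pool += (0, 1, 1, 0) = (5, 2, 6, 7)
  P5 needs (2, 0, 2, 3) <= (5, 2, 6, 7) -> finishes; pool += (2, 0, 0, 0) = (7, 2, 6, 7)


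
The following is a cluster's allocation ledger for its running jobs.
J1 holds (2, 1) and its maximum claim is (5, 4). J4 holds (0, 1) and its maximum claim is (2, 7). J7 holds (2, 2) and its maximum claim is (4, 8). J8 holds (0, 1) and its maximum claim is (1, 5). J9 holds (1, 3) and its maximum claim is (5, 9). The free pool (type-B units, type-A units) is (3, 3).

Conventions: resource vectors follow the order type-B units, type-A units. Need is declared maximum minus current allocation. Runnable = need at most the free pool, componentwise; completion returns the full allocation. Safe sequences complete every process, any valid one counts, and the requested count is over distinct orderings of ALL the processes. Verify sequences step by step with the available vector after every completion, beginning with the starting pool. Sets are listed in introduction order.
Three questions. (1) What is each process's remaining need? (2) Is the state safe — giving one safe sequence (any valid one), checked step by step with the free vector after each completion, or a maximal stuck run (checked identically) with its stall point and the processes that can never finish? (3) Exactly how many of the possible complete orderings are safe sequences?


(1) Remaining need (order type-B units, type-A units):
  J1: (3, 3)
  J4: (2, 6)
  J7: (2, 6)
  J8: (1, 4)
  J9: (4, 6)
(2) UNSAFE.
Key observation: J1, J8 can finish, but then (5, 5) is all there is, and the blocked group's type-A units demands exceed it.
Going as far as possible: J1, J8; after that, nothing fits. Walking it through:
  pool = (3, 3)
  J1: need (3, 3) fits (3, 3); releases (2, 1), pool now (5, 4)
  J8: need (1, 4) fits (5, 4); releases (0, 1), pool now (5, 5)
  J4 cannot run: need (2, 6) vs free (5, 5) (insufficient type-A units)
  J7 cannot run: need (2, 6) vs free (5, 5) (insufficient type-A units)
  J9 cannot run: need (4, 6) vs free (5, 5) (insufficient type-A units)
Permanently blocked: J4, J7 and J9.
(3) The exact count: 0 of the possible complete orderings are safe sequences.


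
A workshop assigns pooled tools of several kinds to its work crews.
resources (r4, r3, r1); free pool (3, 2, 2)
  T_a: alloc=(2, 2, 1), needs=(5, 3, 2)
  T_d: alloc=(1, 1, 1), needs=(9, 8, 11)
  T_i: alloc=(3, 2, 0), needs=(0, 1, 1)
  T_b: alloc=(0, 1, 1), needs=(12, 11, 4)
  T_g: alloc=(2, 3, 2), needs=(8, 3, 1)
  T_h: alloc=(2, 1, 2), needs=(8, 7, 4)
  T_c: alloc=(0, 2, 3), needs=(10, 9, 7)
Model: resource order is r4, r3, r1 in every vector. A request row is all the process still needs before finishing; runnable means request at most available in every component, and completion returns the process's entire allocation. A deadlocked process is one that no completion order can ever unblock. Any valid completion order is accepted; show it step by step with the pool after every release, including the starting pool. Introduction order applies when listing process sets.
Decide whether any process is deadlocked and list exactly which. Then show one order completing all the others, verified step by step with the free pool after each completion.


The deadlocked set is empty.
Key observation: beginning at T_i, releases accumulate fast enough that every process eventually fits.
A valid finishing order for the others: T_i, T_a, T_g, T_h, T_c, T_b, T_d. Check, step by step:
  pool = (3, 2, 2)
  T_i needs (0, 1, 1) <= (3, 2, 2) -> finishes; pool += (3, 2, 0) = (6, 4, 2)
  T_a needs (5, 3, 2) <= (6, 4, 2) -> finishes; pool += (2, 2, 1) = (8, 6, 3)
  T_g needs (8, 3, 1) <= (8, 6, 3) -> finishes; pool += (2, 3, 2) = (10, 9, 5)
  T_h needs (8, 7, 4) <= (10, 9, 5) -> finishes; pool += (2, 1, 2) = (12, 10, 7)
  T_c needs (10, 9, 7) <= (12, 10, 7) -> finishes; pool += (0, 2, 3) = (12, 12, 10)
  T_b needs (12, 11, 4) <= (12, 12, 10) -> finishes; pool += (0, 1, 1) = (12, 13, 11)
  T_d needs (9, 8, 11) <= (12, 13, 11) -> finishes; pool += (1, 1, 1) = (13, 14, 12)


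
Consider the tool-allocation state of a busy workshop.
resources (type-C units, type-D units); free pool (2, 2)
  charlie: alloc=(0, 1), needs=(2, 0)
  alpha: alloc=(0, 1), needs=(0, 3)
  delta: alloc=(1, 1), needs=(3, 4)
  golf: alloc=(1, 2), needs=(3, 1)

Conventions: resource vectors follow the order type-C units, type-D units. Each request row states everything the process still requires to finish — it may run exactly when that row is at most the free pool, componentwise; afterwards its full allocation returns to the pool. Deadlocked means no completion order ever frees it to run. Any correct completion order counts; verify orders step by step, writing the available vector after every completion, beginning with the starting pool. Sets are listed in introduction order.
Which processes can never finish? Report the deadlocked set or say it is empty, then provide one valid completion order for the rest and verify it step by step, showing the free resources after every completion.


Deadlocked: delta and golf.
Key observation: the pool after charlie, alpha is (2, 4); every surviving request exceeds it in type-C units, so progress ends there.
The rest can finish in the order charlie, alpha. Check, step by step:
  pool = (2, 2)
  charlie needs (2, 0) <= (2, 2) -> finishes; pool += (0, 1) = (2, 3)
  alpha needs (0, 3) <= (2, 3) -> finishes; pool += (0, 1) = (2, 4)
The stuck group stays short no matter what:
  blocked: delta wants (3, 4), pool (2, 4) — not enough type-C units
  blocked: golf wants (3, 1), pool (2, 4) — not enough type-C units


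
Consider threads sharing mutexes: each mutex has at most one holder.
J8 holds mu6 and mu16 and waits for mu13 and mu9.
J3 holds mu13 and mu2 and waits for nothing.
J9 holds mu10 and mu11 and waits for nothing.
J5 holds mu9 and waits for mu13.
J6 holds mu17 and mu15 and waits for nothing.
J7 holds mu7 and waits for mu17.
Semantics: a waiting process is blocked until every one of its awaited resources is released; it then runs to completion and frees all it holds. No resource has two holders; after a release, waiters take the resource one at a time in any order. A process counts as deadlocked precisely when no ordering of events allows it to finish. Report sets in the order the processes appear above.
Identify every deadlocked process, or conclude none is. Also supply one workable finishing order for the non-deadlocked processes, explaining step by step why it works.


The deadlocked set is empty.
Key observation: the wait relation is loop-free; peeling off processes with no waits unwinds the whole state.
One completion order for the rest: J3, J9, J5, J6, J8, J7.
Walking it through:
  run J3 (it waits on nothing); releases mu13 and mu2
  run J9 (it waits on nothing); releases mu10 and mu11
  run J5 (all its waits — mu13 — are resolved); releases mu9
  run J6 (it waits on nothing); releases mu17 and mu15
  run J8 (all its waits — mu13 and mu9 — are resolved); releases mu6 and mu16
  run J7 (all its waits — mu17 — are resolved); releases mu7


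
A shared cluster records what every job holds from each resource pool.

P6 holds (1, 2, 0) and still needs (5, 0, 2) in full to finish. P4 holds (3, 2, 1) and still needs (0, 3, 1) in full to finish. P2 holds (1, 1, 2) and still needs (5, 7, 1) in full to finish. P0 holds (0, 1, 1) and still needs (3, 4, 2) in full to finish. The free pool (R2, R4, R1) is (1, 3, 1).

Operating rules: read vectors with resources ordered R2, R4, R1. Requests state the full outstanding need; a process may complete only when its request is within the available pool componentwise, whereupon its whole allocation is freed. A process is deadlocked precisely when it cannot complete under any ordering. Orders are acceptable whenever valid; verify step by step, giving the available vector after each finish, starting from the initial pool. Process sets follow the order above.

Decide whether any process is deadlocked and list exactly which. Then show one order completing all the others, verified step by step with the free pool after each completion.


Deadlocked set: P6 and P2.
Key observation: even finishing P4, P0 leaves just (4, 6, 3) free — too little R2 for any of the remaining processes.
One completion order for the rest: P4, P0. Step-by-step check:
  pool = (1, 3, 1)
  P4: need (0, 3, 1) fits (1, 3, 1); releases (3, 2, 1), pool now (4, 5, 2)
  P0: need (3, 4, 2) fits (4, 5, 2); releases (0, 1, 1), pool now (4, 6, 3)
The stuck group stays short no matter what:
  P6 still needs (5, 0, 2) but only (4, 6, 3) is free — short on R2
  P2 still needs (5, 7, 1) but only (4, 6, 3) is free — short on R2 and R4


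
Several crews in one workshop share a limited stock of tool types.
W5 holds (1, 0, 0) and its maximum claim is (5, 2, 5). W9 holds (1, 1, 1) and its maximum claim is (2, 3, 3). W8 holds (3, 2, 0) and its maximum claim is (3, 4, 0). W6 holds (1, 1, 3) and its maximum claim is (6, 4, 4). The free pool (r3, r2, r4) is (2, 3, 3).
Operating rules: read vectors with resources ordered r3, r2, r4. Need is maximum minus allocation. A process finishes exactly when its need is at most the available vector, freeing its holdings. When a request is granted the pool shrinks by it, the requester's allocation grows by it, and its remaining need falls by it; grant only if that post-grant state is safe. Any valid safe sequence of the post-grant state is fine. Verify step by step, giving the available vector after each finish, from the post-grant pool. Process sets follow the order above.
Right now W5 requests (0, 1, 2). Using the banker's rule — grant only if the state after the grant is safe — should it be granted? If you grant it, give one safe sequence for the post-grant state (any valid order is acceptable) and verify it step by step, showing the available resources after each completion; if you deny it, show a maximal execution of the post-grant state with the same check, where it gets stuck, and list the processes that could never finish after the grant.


GRANT. The post-grant state is safe; one safe sequence: W8, W6, W5, W9.
Key observation: even at the reduced pool (2, 2, 1), W8 fits immediately, so safety survives the grant.
Step-by-step check of the post-grant state:
  pool = (2, 2, 1)
  W8: need (0, 2, 0) fits (2, 2, 1); releases (3, 2, 0), pool now (5, 4, 1)
  W6: need (5, 3, 1) fits (5, 4, 1); releases (1, 1, 3), pool now (6, 5, 4)
  W5: need (4, 1, 3) fits (6, 5, 4); releases (1, 1, 2), pool now (7, 6, 6)
  W9: need (1, 2, 2) fits (7, 6, 6); releases (1, 1, 1), pool now (8, 7, 7)


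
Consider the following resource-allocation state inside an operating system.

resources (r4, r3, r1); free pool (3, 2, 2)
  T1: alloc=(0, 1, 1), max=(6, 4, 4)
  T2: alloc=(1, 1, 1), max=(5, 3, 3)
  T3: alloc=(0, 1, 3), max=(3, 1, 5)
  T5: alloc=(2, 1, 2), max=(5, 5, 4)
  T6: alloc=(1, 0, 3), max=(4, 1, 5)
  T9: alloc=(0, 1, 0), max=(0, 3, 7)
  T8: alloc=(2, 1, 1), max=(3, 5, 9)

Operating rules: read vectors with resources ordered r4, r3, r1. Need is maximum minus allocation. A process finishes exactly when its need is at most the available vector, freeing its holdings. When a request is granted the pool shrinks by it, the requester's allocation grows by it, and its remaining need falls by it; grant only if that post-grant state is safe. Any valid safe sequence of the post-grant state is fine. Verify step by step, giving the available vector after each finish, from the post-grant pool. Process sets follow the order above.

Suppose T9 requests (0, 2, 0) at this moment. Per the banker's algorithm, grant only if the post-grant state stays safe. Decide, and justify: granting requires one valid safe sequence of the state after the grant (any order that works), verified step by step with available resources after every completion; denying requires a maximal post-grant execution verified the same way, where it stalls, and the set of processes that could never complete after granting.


GRANT. The post-grant state is safe; one safe sequence: T3, T6, T9, T8, T1, T5, T2.
Key observation: granting shrinks the pool to (3, 0, 2), yet T3 still fits and the chain goes through.
Check on the post-grant state, step by step:
  pool = (3, 0, 2)
  T3 needs (3, 0, 2) <= (3, 0, 2) -> finishes; pool += (0, 1, 3) = (3, 1, 5)
  T6 needs (3, 1, 2) <= (3, 1, 5) -> finishes; pool += (1, 0, 3) = (4, 1, 8)
  T9 needs (0, 0, 7) <= (4, 1, 8) -> finishes; pool += (0, 3, 0) = (4, 4, 8)
  T8 needs (1, 4, 8) <= (4, 4, 8) -> finishes; pool += (2, 1, 1) = (6, 5, 9)
  T1 needs (6, 3, 3) <= (6, 5, 9) -> finishes; pool += (0, 1, 1) = (6, 6, 10)
  T5 needs (3, 4, 2) <= (6, 6, 10) -> finishes; pool += (2, 1, 2) = (8, 7, 12)
  T2 needs (4, 2, 2) <= (8, 7, 12) -> finishes; pool += (1, 1, 1) = (9, 8, 13)


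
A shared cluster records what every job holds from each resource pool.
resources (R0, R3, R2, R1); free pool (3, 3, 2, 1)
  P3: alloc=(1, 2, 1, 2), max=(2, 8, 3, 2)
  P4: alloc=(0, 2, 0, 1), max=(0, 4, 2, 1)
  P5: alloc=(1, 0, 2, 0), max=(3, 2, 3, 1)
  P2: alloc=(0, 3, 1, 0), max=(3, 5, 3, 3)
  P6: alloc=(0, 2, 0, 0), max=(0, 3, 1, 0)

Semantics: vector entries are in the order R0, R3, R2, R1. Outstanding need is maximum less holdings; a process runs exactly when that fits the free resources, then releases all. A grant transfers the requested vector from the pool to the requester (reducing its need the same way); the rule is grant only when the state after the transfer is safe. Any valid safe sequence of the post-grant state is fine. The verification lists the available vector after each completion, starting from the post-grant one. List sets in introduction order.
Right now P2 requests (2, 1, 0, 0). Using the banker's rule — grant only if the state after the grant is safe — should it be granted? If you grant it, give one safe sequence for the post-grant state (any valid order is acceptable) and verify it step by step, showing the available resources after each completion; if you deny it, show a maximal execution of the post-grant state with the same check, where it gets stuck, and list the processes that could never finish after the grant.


GRANT — the state after the grant stays safe, e.g. via P6, P4, P3, P5, P2.
Key observation: with (1, 2, 2, 1) left after the transfer, P6 can run at once — the state stays safe.
Check on the post-grant state, step by step:
  pool = (1, 2, 2, 1)
  P6 needs (0, 1, 1, 0) <= (1, 2, 2, 1) -> finishes; pool += (0, 2, 0, 0) = (1, 4, 2, 1)
  P4 needs (0, 2, 2, 0) <= (1, 4, 2, 1) -> finishes; pool += (0, 2, 0, 1) = (1, 6, 2, 2)
  P3 needs (1, 6, 2, 0) <= (1, 6, 2, 2) -> finishes; pool += (1, 2, 1, 2) = (2, 8, 3, 4)
  P5 needs (2, 2, 1, 1) <= (2, 8, 3, 4) -> finishes; pool += (1, 0, 2, 0) = (3, 8, 5, 4)
  P2 needs (1, 1, 2, 3) <= (3, 8, 5, 4) -> finishes; pool += (2, 4, 1, 0) = (5, 12, 6, 4)


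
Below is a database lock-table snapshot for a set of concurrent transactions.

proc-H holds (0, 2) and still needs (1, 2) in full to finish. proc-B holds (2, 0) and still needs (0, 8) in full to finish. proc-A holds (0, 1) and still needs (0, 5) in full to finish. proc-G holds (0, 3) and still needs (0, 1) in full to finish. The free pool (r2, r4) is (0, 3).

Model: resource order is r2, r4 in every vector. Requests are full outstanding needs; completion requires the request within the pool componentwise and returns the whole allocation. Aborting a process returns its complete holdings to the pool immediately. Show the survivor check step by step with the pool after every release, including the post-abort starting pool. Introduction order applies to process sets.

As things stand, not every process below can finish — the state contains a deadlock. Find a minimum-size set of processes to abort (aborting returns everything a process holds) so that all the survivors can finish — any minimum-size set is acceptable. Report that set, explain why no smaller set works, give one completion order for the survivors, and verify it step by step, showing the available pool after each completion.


Minimum abort set: proc-H.
Key observation: before aborting proc-H, proc-B was permanently blocked — no order could ever run it; afterwards it completes at step 2.
Minimality: the empty abort set fails — the state is deadlocked as it stands.
Survivors finish in the order: proc-G, proc-B, proc-A. Check, step by step (pool after the aborts first):
  pool = (0, 5)
  proc-G: need (0, 1) fits (0, 5); releases (0, 3), pool now (0, 8)
  proc-B: need (0, 8) fits (0, 8); releases (2, 0), pool now (2, 8)
  proc-A: need (0, 5) fits (2, 8); releases (0, 1), pool now (2, 9)


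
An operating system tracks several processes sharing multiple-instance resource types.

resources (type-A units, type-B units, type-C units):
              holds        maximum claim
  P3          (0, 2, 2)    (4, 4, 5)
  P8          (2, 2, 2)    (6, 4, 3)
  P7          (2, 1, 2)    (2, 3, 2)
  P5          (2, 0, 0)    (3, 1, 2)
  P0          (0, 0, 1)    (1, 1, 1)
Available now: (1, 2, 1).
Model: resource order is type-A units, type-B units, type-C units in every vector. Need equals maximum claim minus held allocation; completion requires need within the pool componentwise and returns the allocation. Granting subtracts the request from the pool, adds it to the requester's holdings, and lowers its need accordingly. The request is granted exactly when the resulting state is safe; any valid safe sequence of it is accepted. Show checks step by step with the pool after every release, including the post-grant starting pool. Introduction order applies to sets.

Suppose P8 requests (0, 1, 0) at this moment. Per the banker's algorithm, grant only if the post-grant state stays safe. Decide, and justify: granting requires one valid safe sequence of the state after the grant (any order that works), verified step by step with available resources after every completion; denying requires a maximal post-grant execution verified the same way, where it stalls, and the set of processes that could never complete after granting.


DENY: after the grant no complete ordering would exist.
Key observation: after P0, P5 the pool peaks at (3, 1, 2), and each blocked process is short somewhere: P3 on type-A units, type-B units, type-C units; P8 on type-A units; P7 on type-B units.
On the post-grant state, P0, P5 is a maximal run — nothing extends it. Step-by-step check:
  pool = (1, 1, 1)
  run P0 (needs (1, 1, 0), free (1, 1, 1)); after release of (0, 0, 1) the pool is (1, 1, 2)
  run P5 (needs (1, 1, 2), free (1, 1, 2)); after release of (2, 0, 0) the pool is (3, 1, 2)
  P3 cannot run: need (4, 2, 3) vs free (3, 1, 2) (insufficient type-A units, type-B units and type-C units)
  P8 cannot run: need (4, 1, 1) vs free (3, 1, 2) (insufficient type-A units)
  P7 cannot run: need (0, 2, 0) vs free (3, 1, 2) (insufficient type-B units)
Post-grant, the permanently blocked set is P3, P8 and P7.


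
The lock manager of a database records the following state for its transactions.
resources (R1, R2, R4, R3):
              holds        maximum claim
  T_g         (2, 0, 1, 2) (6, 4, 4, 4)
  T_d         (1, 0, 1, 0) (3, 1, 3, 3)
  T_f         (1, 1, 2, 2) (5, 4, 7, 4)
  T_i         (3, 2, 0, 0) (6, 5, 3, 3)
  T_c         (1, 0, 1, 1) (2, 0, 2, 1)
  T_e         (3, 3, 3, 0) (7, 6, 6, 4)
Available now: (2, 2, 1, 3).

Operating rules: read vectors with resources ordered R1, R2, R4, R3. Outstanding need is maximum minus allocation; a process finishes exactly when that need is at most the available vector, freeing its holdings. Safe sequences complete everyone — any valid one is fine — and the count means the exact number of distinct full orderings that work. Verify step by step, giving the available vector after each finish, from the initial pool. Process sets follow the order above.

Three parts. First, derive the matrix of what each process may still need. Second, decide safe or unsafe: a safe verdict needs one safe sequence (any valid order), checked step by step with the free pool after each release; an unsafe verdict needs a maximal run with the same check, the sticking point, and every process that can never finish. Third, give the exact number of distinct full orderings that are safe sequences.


(1) Need matrix, components ordered R1, R2, R4, R3:
  T_g: (4, 4, 3, 2)
  T_d: (2, 1, 2, 3)
  T_f: (4, 3, 5, 2)
  T_i: (3, 3, 3, 3)
  T_c: (1, 0, 1, 0)
  T_e: (4, 3, 3, 4)
(2) UNSAFE.
Key observation: no order helps: past T_c, T_d, the free pool tops out at (4, 2, 3, 4), below what each blocked process needs in R2.
Going as far as possible: T_c, T_d; after that, nothing fits. Verifying each step:
  pool = (2, 2, 1, 3)
  T_c needs (1, 0, 1, 0) <= (2, 2, 1, 3) -> finishes; pool += (1, 0, 1, 1) = (3, 2, 2, 4)
  T_d needs (2, 1, 2, 3) <= (3, 2, 2, 4) -> finishes; pool += (1, 0, 1, 0) = (4, 2, 3, 4)
  blocked: T_g wants (4, 4, 3, 2), pool (4, 2, 3, 4) — not enough R2
  blocked: T_f wants (4, 3, 5, 2), pool (4, 2, 3, 4) — not enough R2 and R4
  blocked: T_i wants (3, 3, 3, 3), pool (4, 2, 3, 4) — not enough R2
  blocked: T_e wants (4, 3, 3, 4), pool (4, 2, 3, 4) — not enough R2
Permanently blocked: T_g, T_f, T_i and T_e.
(3) Precisely 0 of the possible complete orderings are safe sequences.


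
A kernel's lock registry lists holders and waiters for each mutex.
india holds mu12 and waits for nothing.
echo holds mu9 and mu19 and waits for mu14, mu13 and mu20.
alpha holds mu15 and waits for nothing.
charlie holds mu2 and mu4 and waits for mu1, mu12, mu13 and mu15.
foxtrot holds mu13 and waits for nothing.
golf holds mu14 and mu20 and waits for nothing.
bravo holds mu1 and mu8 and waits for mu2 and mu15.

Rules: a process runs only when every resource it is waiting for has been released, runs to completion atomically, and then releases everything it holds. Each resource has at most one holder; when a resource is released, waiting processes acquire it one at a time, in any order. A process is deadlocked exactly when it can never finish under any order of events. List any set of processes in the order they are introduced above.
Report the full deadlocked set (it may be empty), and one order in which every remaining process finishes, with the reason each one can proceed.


Deadlocked set: charlie and bravo.
Key observation: charlie -> bravo -> charlie is a circular wait — nothing in it can go first; no other process is dragged down with it.
One completion order for the rest: india, golf, alpha, foxtrot, echo.
Check, step by step:
  india waits on nothing -> runs at once and releases mu12
  golf waits on nothing -> runs at once and releases mu14 and mu20
  alpha waits on nothing -> runs at once and releases mu15
  foxtrot waits on nothing -> runs at once and releases mu13
  echo waits on mu14, mu13 and mu20 — all released -> runs and releases mu9 and mu19


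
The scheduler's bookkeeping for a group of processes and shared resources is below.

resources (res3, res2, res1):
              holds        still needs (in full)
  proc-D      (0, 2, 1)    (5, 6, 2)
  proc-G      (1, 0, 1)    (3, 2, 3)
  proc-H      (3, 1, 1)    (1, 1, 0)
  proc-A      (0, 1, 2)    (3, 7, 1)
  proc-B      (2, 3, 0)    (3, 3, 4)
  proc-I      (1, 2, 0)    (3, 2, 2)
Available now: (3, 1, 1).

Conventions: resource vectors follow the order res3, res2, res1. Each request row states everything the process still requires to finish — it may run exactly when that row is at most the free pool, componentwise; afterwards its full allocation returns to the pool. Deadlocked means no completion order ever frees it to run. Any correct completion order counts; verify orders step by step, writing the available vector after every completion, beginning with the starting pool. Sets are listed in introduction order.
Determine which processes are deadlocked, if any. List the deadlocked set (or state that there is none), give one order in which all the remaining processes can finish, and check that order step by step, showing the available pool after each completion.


Deadlocked set: proc-D, proc-G, proc-A and proc-B.
Key observation: after proc-H, proc-I the pool peaks at (7, 4, 2), and each blocked process is short somewhere: proc-D on res2; proc-G on res1; proc-A on res2; proc-B on res1.
A valid finishing order for the others: proc-H, proc-I. Step-by-step check:
  pool = (3, 1, 1)
  proc-H: need (1, 1, 0) fits (3, 1, 1); releases (3, 1, 1), pool now (6, 2, 2)
  proc-I: need (3, 2, 2) fits (6, 2, 2); releases (1, 2, 0), pool now (7, 4, 2)
None of the blocked processes ever fits:
  proc-D still needs (5, 6, 2) but only (7, 4, 2) is free — short on res2
  proc-G still needs (3, 2, 3) but only (7, 4, 2) is free — short on res1
  proc-A still needs (3, 7, 1) but only (7, 4, 2) is free — short on res2
  proc-B still needs (3, 3, 4) but only (7, 4, 2) is free — short on res1


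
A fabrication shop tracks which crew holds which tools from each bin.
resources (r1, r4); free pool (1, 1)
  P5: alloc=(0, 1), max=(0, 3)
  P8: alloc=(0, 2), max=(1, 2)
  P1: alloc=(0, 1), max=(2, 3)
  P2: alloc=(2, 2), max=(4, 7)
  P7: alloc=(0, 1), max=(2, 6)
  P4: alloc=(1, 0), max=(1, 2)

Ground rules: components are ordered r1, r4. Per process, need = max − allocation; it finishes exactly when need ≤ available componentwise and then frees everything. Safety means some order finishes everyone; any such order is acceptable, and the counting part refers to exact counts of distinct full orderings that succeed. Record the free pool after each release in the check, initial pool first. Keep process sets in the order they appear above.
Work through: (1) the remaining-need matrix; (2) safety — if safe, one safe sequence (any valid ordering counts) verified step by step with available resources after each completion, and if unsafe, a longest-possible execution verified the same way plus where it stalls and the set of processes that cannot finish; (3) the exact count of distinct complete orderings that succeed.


(1) Outstanding need per process (order r1, r4):
  P5: (0, 2)
  P8: (1, 0)
  P1: (2, 2)
  P2: (2, 5)
  P7: (2, 5)
  P4: (0, 2)
(2) SAFE, for example via the order P8, P5, P4, P1, P7, P2.
Key observation: P8 is the earliest step where a requested resource binds exactly: need (1, 0), pool (1, 1) at its turn.
Verifying each step:
  pool = (1, 1)
  P8: need (1, 0) fits (1, 1); releases (0, 2), pool now (1, 3)
  P5: need (0, 2) fits (1, 3); releases (0, 1), pool now (1, 4)
  P4: need (0, 2) fits (1, 4); releases (1, 0), pool now (2, 4)
  P1: need (2, 2) fits (2, 4); releases (0, 1), pool now (2, 5)
  P7: need (2, 5) fits (2, 5); releases (0, 1), pool now (2, 6)
  P2: need (2, 5) fits (2, 6); releases (2, 2), pool now (4, 8)
(3) The exact count: 6 of the possible complete orderings are safe sequences.


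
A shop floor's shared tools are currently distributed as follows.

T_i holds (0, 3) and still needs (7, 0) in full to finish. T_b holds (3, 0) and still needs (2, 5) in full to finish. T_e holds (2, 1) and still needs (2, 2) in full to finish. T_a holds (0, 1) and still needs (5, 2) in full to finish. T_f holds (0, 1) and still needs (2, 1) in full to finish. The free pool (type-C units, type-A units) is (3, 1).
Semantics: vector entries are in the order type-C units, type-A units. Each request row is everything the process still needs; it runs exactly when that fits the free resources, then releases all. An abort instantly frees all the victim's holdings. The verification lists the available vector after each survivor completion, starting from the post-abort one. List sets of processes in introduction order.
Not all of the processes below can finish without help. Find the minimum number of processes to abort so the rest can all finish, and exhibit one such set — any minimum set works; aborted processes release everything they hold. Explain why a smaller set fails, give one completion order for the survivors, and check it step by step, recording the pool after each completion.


The answer: abort T_i.
Key observation: the returned (0, 3) from T_i is what brings T_b — unrunnable before, under any order — into play at step 4.
Why nothing smaller works: aborting no one leaves the state deadlocked as given.
One survivor order: T_e, T_a, T_f, T_b. Check, step by step (post-abort pool first):
  pool = (3, 4)
  run T_e (needs (2, 2), free (3, 4)); after release of (2, 1) the pool is (5, 5)
  run T_a (needs (5, 2), free (5, 5)); after release of (0, 1) the pool is (5, 6)
  run T_f (needs (2, 1), free (5, 6)); after release of (0, 1) the pool is (5, 7)
  run T_b (needs (2, 5), free (5, 7)); after release of (3, 0) the pool is (8, 7)


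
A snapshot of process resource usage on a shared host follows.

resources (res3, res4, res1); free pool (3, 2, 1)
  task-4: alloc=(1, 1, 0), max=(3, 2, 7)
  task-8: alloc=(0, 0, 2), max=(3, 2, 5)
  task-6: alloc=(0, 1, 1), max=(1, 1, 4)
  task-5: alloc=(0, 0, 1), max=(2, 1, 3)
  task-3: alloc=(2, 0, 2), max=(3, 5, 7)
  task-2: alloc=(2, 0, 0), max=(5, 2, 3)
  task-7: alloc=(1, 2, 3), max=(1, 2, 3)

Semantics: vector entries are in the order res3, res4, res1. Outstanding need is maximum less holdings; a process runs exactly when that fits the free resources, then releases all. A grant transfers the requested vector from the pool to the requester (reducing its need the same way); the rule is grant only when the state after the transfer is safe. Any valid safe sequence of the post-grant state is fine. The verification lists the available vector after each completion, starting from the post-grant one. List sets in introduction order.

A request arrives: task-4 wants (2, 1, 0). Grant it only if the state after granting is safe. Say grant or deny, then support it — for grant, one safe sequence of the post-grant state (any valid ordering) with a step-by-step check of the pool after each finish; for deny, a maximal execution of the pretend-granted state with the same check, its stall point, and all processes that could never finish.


DENY: after the grant no complete ordering would exist.
Key observation: after task-7, task-5, task-6 the pool peaks at (2, 4, 6), and each blocked process is short somewhere: task-4 on res1; task-8 on res3; task-3 on res4; task-2 on res3.
After a pretend grant, a maximal execution: task-7, task-5, task-6 — then nothing else fits. Step-by-step check:
  pool = (1, 1, 1)
  run task-7 (needs (0, 0, 0), free (1, 1, 1)); after release of (1, 2, 3) the pool is (2, 3, 4)
  run task-5 (needs (2, 1, 2), free (2, 3, 4)); after release of (0, 0, 1) the pool is (2, 3, 5)
  run task-6 (needs (1, 0, 3), free (2, 3, 5)); after release of (0, 1, 1) the pool is (2, 4, 6)
  task-4 cannot run: need (0, 0, 7) vs free (2, 4, 6) (insufficient res1)
  task-8 cannot run: need (3, 2, 3) vs free (2, 4, 6) (insufficient res3)
  task-3 cannot run: need (1, 5, 5) vs free (2, 4, 6) (insufficient res4)
  task-2 cannot run: need (3, 2, 3) vs free (2, 4, 6) (insufficient res3)
Processes that could never finish after the grant: task-4, task-8, task-3 and task-2.


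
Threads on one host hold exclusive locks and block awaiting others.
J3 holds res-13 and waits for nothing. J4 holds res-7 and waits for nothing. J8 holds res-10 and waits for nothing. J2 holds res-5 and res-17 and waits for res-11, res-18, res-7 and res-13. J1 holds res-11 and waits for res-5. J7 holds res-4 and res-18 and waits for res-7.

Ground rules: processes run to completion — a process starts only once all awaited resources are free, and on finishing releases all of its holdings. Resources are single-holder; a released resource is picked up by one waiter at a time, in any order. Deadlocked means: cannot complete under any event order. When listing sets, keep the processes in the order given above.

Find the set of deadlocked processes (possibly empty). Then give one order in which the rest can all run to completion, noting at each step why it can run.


The deadlocked set is J2 and J1.
Key observation: the wait chain closes on itself along J2 -> J1 -> J2; no other process is dragged down with it.
The rest can finish in the order J4, J7, J3, J8.
Step-by-step check:
  J4: no waits; runs immediately, freeing res-7
  run J7 (all its waits — res-7 — are resolved); releases res-4 and res-18
  J3: no waits; runs immediately, freeing res-13
  J8: no waits; runs immediately, freeing res-10


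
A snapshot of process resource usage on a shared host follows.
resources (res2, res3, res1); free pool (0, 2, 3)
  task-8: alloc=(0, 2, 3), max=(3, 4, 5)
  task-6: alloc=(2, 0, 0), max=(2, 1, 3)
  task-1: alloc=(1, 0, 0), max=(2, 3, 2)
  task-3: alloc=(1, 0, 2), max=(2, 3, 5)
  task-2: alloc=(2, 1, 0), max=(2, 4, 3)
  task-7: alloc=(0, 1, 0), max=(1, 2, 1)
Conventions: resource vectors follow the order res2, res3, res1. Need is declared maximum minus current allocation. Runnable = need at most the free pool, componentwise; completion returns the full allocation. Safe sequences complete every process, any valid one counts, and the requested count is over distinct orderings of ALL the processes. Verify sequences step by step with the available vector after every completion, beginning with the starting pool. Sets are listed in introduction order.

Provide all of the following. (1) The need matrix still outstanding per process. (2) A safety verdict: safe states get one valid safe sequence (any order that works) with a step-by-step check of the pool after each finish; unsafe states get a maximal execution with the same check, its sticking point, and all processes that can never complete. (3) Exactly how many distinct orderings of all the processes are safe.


(1) Need matrix, components ordered res2, res3, res1:
  task-8: (3, 2, 2)
  task-6: (0, 1, 3)
  task-1: (1, 3, 2)
  task-3: (1, 3, 3)
  task-2: (0, 3, 3)
  task-7: (1, 1, 1)
(2) SAFE. One safe sequence: task-6, task-7, task-2, task-8, task-3, task-1.
Key observation: reading the order forward, task-6 is the first process whose need (0, 1, 3) meets the free pool (0, 2, 3) exactly on a resource it requests.
Verifying each step:
  pool = (0, 2, 3)
  task-6: need (0, 1, 3) fits (0, 2, 3); releases (2, 0, 0), pool now (2, 2, 3)
  task-7: need (1, 1, 1) fits (2, 2, 3); releases (0, 1, 0), pool now (2, 3, 3)
  task-2: need (0, 3, 3) fits (2, 3, 3); releases (2, 1, 0), pool now (4, 4, 3)
  task-8: need (3, 2, 2) fits (4, 4, 3); releases (0, 2, 3), pool now (4, 6, 6)
  task-3: need (1, 3, 3) fits (4, 6, 6); releases (1, 0, 2), pool now (5, 6, 8)
  task-1: need (1, 3, 2) fits (5, 6, 8); releases (1, 0, 0), pool now (6, 6, 8)
(3) The exact count: 18 of the possible complete orderings are safe sequences.


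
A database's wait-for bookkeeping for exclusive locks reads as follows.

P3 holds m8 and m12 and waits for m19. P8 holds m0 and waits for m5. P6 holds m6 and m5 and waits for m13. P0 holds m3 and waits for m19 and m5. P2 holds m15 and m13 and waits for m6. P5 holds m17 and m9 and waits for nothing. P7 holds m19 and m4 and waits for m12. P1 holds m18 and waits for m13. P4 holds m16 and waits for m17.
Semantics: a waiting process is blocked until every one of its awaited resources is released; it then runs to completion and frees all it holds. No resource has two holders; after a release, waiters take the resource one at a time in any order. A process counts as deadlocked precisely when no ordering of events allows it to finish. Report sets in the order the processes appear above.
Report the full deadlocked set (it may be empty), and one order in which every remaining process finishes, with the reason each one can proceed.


Deadlocked set: P3, P8, P6, P0, P2, P7 and P1.
Key observation: nobody on the ring P3 -> P7 -> P3 can start until another member finishes, which never happens; P6 and P2 are caught in further circular waits and P8, P0 and P1 wait into the deadlock from upstream.
One completion order for the rest: P5, P4.
Step-by-step check:
  run P5 (it waits on nothing); releases m17 and m9
  run P4 (all its waits — m17 — are resolved); releases m16


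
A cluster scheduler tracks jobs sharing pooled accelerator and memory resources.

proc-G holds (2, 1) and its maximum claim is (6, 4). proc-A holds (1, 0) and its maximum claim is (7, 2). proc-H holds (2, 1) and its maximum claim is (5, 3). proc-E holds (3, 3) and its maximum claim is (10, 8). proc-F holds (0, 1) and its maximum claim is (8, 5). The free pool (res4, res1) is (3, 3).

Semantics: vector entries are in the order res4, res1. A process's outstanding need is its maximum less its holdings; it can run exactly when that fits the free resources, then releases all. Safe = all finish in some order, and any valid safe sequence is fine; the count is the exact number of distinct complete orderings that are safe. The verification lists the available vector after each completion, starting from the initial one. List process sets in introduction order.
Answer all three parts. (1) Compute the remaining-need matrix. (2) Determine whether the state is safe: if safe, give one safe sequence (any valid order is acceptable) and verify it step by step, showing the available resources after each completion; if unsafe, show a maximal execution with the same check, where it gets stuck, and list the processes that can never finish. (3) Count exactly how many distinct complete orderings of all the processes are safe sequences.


(1) Outstanding need per process (order res4, res1):
  proc-G: (4, 3)
  proc-A: (6, 2)
  proc-H: (3, 2)
  proc-E: (7, 5)
  proc-F: (8, 4)
(2) The state is SAFE; one workable sequence: proc-H, proc-G, proc-A, proc-E, proc-F.
Key observation: the first exact fit in this order is proc-H — it needs (3, 2) with (3, 3) free, meeting a requested resource to the last unit.
Walking it through:
  pool = (3, 3)
  proc-H needs (3, 2) <= (3, 3) -> finishes; pool += (2, 1) = (5, 4)
  proc-G needs (4, 3) <= (5, 4) -> finishes; pool += (2, 1) = (7, 5)
  proc-A needs (6, 2) <= (7, 5) -> finishes; pool += (1, 0) = (8, 5)
  proc-E needs (7, 5) <= (8, 5) -> finishes; pool += (3, 3) = (11, 8)
  proc-F needs (8, 4) <= (11, 8) -> finishes; pool += (0, 1) = (11, 9)
(3) Exactly 4 of the possible complete orderings are safe sequences.


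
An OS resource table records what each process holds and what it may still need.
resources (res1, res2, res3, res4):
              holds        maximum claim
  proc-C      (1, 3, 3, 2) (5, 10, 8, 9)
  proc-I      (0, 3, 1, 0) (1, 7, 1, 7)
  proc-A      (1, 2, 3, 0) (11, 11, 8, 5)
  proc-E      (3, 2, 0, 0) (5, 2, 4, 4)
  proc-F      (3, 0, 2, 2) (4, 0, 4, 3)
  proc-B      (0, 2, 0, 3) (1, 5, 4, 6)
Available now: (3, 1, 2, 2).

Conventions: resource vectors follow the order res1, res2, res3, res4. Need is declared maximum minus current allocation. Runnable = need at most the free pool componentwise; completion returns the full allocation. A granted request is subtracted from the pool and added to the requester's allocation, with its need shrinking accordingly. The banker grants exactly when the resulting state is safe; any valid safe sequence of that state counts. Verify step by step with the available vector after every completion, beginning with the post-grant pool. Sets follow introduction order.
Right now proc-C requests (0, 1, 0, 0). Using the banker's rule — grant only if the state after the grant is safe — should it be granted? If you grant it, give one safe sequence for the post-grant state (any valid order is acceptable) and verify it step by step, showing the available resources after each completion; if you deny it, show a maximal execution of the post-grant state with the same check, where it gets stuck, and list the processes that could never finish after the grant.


DENY. Granting would leave the state unsafe.
Key observation: res2 is the bottleneck — with proc-F, proc-E done the pool holds (9, 2, 4, 4), short of every remaining need.
On the post-grant state, proc-F, proc-E is a maximal run — nothing extends it. Check, step by step:
  pool = (3, 0, 2, 2)
  run proc-F (needs (1, 0, 2, 1), free (3, 0, 2, 2)); after release of (3, 0, 2, 2) the pool is (6, 0, 4, 4)
  run proc-E (needs (2, 0, 4, 4), free (6, 0, 4, 4)); after release of (3, 2, 0, 0) the pool is (9, 2, 4, 4)
  proc-C still needs (4, 6, 5, 7) but only (9, 2, 4, 4) is free — short on res2, res3 and res4
  proc-I still needs (1, 4, 0, 7) but only (9, 2, 4, 4) is free — short on res2 and res4
  proc-A still needs (10, 9, 5, 5) but only (9, 2, 4, 4) is free — short on res1, res2, res3 and res4
  proc-B still needs (1, 3, 4, 3) but only (9, 2, 4, 4) is free — short on res2
Post-grant, the permanently blocked set is proc-C, proc-I, proc-A and proc-B.
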